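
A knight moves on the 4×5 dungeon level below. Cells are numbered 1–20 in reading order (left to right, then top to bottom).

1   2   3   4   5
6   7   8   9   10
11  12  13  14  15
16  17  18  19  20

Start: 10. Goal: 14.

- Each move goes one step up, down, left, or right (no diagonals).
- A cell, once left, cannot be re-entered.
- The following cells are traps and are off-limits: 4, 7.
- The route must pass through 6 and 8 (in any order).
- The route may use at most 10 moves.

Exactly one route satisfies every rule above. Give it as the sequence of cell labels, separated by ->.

The 10-move cap with required stops at 6, 8 leaves no slack for detours.
Route from 10: left 2 to 8, up 1 to 3, left 2 to 1, down 2 to 11, right 3 to 14 — 10 moves in all.
Check: all required cells visited; 10 ≤ 10 moves.

10 -> 9 -> 8 -> 3 -> 2 -> 1 -> 6 -> 11 -> 12 -> 13 -> 14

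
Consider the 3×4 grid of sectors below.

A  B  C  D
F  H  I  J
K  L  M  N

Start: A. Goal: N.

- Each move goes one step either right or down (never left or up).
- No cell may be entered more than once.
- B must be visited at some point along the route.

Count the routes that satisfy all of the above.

A right/down-only route from A to N makes exactly 2 down-moves and 3 right-moves in some order.
With no other constraints that would be C(5,2) = 10 routes.
Split at B and multiply the segment counts: A→B: 1; B→N: 6; product = 6.
That gives 6 routes.

6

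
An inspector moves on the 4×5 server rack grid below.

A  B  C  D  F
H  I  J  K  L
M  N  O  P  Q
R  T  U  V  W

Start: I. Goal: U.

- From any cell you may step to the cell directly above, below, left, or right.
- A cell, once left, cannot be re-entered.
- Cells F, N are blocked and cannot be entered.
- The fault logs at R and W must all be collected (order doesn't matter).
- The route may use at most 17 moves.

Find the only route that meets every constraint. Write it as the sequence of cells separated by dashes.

Any route must reach R and W and still end at U within 17 moves, so the order of the required stops is forced.
Route from I: right to J, down to O, right to P, down to V, right to W, 2× up (reaching L), left to K, up to D, 3× left (reaching A), 3× down (reaching R), 2× right (reaching U) — 17 moves in all.
Check: all required cells visited; 17 ≤ 17 moves.

I - J - O - P - V - W - Q - L - K - D - C - B - A - H - M - R - T - U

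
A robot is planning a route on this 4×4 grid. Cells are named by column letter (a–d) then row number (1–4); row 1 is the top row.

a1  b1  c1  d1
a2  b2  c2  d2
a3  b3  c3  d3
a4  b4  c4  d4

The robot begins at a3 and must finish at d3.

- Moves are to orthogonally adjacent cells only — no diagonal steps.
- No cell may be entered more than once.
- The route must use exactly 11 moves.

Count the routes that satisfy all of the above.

Need simple routes of exactly 11 moves from a3 to d3 (Manhattan distance 3, so 4 moves are spent on a detour and 4 undoing it).
Branch systematically from the start, pruning whenever the remaining move budget drops below the Manhattan distance to d3 or differs from it in parity. Grouping the completions by first move — via a2: 12; via a4: 10; via b3: 5 — and summing: 12 + 10 + 5 = 27.
That gives 27 routes.

27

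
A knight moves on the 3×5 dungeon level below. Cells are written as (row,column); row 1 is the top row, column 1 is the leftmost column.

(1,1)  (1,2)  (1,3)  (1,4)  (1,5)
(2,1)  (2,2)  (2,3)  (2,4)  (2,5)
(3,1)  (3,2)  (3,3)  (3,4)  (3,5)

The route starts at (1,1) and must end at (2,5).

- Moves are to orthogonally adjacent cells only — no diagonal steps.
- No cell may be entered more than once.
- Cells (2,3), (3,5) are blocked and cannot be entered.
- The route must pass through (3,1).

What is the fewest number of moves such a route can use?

Any route passes through (3,1) somewhere between (1,1) and (2,5). Summing Manhattan distances along the two legs ((1,1) → (3,1) → (2,5)) gives a lower bound of 2 + 5 = 7 moves.
A route of 7 moves achieves this: (1,1) → (2,1) → (3,1) → (3,2) → (3,3) → (3,4) → (2,4) → (2,5).
Since 7 matches the lower bound, it is optimal.

7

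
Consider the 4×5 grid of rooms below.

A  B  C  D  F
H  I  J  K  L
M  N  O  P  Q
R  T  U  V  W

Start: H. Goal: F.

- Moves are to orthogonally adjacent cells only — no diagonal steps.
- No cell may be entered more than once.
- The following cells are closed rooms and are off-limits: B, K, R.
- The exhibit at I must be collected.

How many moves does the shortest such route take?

5

Any route passes through I somewhere between H and F. Summing Manhattan distances along the two legs (H → I → F) gives a lower bound of 1 + 4 = 5 moves.
A route of 5 moves achieves this: H → I → J → C → D → F.
Since 5 matches the lower bound, it is optimal.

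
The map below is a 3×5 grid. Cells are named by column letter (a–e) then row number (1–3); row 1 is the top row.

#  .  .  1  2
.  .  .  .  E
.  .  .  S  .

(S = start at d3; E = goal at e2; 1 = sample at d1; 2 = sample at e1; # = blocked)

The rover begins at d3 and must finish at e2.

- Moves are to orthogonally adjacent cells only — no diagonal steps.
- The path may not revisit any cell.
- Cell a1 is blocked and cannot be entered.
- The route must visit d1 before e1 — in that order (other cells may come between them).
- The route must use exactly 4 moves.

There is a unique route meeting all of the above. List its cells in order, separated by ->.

d3 -> d2 -> d1 -> e1 -> e2

The waypoints must appear in the order d1, e1, with no cell reused.
Route from d3: 2× up (reaching d1), right to e1, down to e2 — 4 moves in all.
Check: order respected (1 at step 2, 2 at step 3); 4 moves as required.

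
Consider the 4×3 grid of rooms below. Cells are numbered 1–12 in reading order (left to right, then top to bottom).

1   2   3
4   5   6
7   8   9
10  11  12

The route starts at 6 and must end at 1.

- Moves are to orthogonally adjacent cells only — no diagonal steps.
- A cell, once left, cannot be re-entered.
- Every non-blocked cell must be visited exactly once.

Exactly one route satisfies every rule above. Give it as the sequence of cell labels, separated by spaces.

6 3 2 5 8 9 12 11 10 7 4 1

Need to visit all 12 open cells exactly once, starting at 6 and ending at 1.
Cell 10 has only two open neighbours (7 and 11), so the path must pass straight through it: one of those is the cell it's entered from and the other is where it exits.
Route from 6: up 1 to 3, left 1 to 2, down 2 to 8, right 1 to 9, down 1 to 12, left 2 to 10, up 3 to 1 — 11 moves in all.
Check: all 12 open cells covered.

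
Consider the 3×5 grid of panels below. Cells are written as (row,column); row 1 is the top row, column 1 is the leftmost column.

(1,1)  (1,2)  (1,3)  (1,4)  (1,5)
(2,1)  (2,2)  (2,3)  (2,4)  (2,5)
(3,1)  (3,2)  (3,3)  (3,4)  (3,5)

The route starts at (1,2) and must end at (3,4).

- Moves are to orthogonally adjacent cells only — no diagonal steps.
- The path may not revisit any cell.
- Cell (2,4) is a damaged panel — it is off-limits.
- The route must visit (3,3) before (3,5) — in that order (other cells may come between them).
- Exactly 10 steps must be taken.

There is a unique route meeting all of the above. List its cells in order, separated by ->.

The waypoints must appear in the order (3,3), (3,5), with no cell reused.
Route from (1,2): down 2 to (3,2), right 1 to (3,3), up 2 to (1,3), right 2 to (1,5), down 2 to (3,5), left 1 to (3,4) — 10 moves in all.
Check: order respected ((3,3) at step 3, (3,5) at step 9); 10 moves as required.

(1,2) -> (2,2) -> (3,2) -> (3,3) -> (2,3) -> (1,3) -> (1,4) -> (1,5) -> (2,5) -> (3,5) -> (3,4)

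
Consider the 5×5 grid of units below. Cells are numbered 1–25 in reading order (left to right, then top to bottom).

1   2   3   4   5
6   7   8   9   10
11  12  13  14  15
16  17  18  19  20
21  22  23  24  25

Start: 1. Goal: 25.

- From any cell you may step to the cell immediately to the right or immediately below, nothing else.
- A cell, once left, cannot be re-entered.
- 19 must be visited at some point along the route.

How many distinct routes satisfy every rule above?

A right/down-only route from 1 to 25 makes exactly 4 down-moves and 4 right-moves in some order.
With no other constraints that would be C(8,4) = 70 routes.
Split at 19 and multiply the segment counts: 1→19: 20; 19→25: 2; product = 40.
That gives 40 routes.

40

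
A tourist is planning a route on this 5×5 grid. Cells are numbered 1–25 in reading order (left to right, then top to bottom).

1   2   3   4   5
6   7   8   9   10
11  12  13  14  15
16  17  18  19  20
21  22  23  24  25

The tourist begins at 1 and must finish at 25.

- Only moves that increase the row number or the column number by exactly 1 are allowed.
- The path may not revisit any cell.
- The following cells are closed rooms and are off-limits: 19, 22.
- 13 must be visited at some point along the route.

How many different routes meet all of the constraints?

A right/down-only route from 1 to 25 makes exactly 4 down-moves and 4 right-moves in some order.
With no other constraints that would be C(8,4) = 70 routes.
Split at 13 and multiply the segment counts (each segment already excludes blocked cells): 1→13: 6; 13→25: 2; product = 12.
That gives 12 routes.

12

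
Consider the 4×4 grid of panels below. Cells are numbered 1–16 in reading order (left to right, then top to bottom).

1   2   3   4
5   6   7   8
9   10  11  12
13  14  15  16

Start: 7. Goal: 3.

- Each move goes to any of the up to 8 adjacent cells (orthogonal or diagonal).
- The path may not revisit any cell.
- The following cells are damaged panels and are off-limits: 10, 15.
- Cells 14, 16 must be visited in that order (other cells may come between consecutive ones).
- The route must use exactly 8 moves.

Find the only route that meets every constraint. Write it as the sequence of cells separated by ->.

7 -> 6 -> 9 -> 14 -> 11 -> 16 -> 12 -> 8 -> 3

The waypoints must appear in the order 14, 16, with no cell reused.
Route from 7: left 1 to 6, down-left 1 to 9, down-right 1 to 14, up-right 1 to 11, down-right 1 to 16, up 2 to 8, up-left 1 to 3 — 8 moves in all.
Check: order respected (14 at step 3, 16 at step 5); 8 moves as required.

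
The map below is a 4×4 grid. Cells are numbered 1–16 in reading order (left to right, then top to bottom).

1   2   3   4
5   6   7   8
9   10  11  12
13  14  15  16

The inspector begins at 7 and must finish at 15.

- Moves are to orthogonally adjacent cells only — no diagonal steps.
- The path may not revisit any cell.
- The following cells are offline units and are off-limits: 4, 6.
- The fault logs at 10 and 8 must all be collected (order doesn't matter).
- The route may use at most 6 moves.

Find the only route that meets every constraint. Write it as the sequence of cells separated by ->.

7 -> 8 -> 12 -> 11 -> 10 -> 14 -> 15

The budget equals the shortest possible length, so every move has to be on a shortest route through the required cells.
Route from 7: right 1 to 8, down 1 to 12, left 2 to 10, down 1 to 14, right 1 to 15 — 6 moves in all.
Check: all required cells visited; 6 ≤ 6 moves.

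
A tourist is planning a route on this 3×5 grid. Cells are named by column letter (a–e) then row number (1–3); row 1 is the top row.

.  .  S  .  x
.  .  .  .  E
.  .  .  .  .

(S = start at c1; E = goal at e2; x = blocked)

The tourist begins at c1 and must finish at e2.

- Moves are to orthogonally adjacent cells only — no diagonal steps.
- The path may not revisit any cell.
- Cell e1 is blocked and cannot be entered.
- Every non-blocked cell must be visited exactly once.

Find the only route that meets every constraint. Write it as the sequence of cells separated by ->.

Need to visit all 14 open cells exactly once, starting at c1 and ending at e2.
Cell a1 has only two open neighbours (a2 and b1), so the path must pass straight through it: one of those is the cell it's entered from and the other is where it exits.
Route from c1: right to d1, down to d2, 2× left (reaching b2), up to b1, left to a1, 2× down (reaching a3), 4× right (reaching e3), up to e2 — 13 moves in all.
Check: all 14 open cells covered.

c1 -> d1 -> d2 -> c2 -> b2 -> b1 -> a1 -> a2 -> a3 -> b3 -> c3 -> d3 -> e3 -> e2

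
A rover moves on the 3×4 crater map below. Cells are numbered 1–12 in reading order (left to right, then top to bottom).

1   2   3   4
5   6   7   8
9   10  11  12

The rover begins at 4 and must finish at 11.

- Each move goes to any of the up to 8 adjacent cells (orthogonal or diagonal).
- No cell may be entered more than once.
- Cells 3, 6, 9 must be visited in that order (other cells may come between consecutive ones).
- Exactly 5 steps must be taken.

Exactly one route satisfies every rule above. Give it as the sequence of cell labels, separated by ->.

The waypoints must appear in the order 3, 6, 9, with no cell reused.
Route from 4: left 1 to 3, down-left 2 to 9, right 2 to 11 — 5 moves in all.
Check: order respected (3 at step 1, 6 at step 2, 9 at step 3); 5 moves as required.

4 -> 3 -> 6 -> 9 -> 10 -> 11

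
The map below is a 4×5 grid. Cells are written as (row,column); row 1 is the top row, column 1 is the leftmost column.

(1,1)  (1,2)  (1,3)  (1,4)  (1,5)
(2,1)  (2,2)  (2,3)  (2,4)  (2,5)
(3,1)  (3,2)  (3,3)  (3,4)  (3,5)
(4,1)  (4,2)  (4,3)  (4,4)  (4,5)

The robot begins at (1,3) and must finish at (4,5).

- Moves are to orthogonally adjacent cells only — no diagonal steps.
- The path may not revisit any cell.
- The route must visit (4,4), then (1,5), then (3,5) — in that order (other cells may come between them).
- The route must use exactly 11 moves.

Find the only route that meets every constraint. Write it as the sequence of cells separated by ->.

The waypoints must appear in the order (4,4), (1,5), (3,5), with no cell reused.
Route from (1,3): 3× down (reaching (4,3)), right to (4,4), 3× up (reaching (1,4)), right to (1,5), 3× down (reaching (4,5)) — 11 moves in all.
Check: order respected ((4,4) at step 4, (1,5) at step 8, (3,5) at step 10); 11 moves as required.

(1,3) -> (2,3) -> (3,3) -> (4,3) -> (4,4) -> (3,4) -> (2,4) -> (1,4) -> (1,5) -> (2,5) -> (3,5) -> (4,5)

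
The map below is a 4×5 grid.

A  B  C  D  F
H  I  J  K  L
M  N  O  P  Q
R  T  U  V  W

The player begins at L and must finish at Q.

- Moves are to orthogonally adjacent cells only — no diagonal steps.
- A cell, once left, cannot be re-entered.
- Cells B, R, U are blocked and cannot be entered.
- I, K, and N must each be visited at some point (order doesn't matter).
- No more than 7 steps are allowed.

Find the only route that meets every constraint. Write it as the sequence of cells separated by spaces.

L K J I N O P Q

Any route must reach I, K, and N and still end at Q within 7 moves, so the order of the required stops is forced.
Route from L: 3× left (reaching I), down to N, 3× right (reaching Q) — 7 moves in all.
Check: all required cells visited; 7 ≤ 7 moves.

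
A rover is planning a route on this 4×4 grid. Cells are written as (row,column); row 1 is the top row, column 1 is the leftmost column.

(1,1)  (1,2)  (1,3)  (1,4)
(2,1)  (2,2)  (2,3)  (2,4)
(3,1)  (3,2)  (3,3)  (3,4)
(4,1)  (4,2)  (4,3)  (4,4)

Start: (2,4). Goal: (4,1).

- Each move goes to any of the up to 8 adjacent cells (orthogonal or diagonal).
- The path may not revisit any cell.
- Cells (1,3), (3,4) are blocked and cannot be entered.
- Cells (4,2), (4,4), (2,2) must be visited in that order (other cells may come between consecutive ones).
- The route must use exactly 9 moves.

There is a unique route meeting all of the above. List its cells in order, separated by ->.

The waypoints must appear in the order (4,2), (4,4), (2,2), with no cell reused.
Route from (2,4): left 1 to (2,3), down-left 1 to (3,2), down 1 to (4,2), right 2 to (4,4), up-left 2 to (2,2), down-left 1 to (3,1), down 1 to (4,1) — 9 moves in all.
Check: order respected ((4,2) at step 3, (4,4) at step 5, (2,2) at step 7); 9 moves as required.

(2,4) -> (2,3) -> (3,2) -> (4,2) -> (4,3) -> (4,4) -> (3,3) -> (2,2) -> (3,1) -> (4,1)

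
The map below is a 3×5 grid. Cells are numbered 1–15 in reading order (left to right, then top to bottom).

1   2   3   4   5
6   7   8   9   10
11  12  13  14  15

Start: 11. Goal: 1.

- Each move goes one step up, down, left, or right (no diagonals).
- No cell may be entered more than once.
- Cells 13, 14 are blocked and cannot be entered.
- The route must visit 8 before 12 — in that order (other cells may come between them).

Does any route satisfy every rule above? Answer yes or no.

Ignoring the required order, 3 revisit-free routes from 11 to 1 pass through all of 8 and 12; the waypoint orders that occur are 12 → 8 (3) — never 8 → 12.

no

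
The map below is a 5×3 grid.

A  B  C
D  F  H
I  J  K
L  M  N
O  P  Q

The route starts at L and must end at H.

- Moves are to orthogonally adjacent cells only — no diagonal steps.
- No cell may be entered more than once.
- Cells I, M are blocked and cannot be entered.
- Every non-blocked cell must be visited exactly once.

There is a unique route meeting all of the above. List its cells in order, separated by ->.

L -> O -> P -> Q -> N -> K -> J -> F -> D -> A -> B -> C -> H

Need to visit all 13 open cells exactly once, starting at L and ending at H.
Cell Q has only two open neighbours (N and P), so the path must pass straight through it: one of those is the cell it's entered from and the other is where it exits.
Route from L: down to O, 2× right (reaching Q), 2× up (reaching K), left to J, up to F, left to D, up to A, 2× right (reaching C), down to H — 12 moves in all.
Check: all 13 open cells covered.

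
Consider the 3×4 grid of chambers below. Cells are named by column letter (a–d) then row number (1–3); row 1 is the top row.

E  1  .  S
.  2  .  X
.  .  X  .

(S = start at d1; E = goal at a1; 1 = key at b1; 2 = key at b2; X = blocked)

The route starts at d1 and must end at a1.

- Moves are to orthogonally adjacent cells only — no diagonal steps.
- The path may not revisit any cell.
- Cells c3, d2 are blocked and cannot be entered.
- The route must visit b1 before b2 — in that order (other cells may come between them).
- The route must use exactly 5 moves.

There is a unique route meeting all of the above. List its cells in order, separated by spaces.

d1 c1 b1 b2 a2 a1

The waypoints must appear in the order b1, b2, with no cell reused.
Route from d1: left 2 to b1, down 1 to b2, left 1 to a2, up 1 to a1 — 5 moves in all.
Check: order respected (1 at step 2, 2 at step 3); 5 moves as required.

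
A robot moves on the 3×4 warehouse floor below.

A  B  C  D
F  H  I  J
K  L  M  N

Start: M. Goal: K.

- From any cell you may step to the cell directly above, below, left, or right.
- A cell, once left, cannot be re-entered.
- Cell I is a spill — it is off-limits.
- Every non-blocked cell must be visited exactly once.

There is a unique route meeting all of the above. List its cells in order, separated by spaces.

Need to visit all 11 open cells exactly once, starting at M and ending at K.
Route from M: right 1 to N, up 2 to D, left 3 to A, down 1 to F, right 1 to H, down 1 to L, left 1 to K — 10 moves in all.
Check: all 11 open cells covered.

M N J D C B A F H L K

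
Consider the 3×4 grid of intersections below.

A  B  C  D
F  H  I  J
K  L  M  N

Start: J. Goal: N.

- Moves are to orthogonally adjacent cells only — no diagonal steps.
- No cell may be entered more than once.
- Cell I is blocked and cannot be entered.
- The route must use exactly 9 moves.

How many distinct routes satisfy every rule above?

Need simple routes of exactly 9 moves from J to N (Manhattan distance 1, so 4 moves are spent on a detour and 4 undoing it).
Enumerating: J D C B H F K L M N | J D C B A F K L M N | J D C B A F H L M N.
That gives 3 routes.

3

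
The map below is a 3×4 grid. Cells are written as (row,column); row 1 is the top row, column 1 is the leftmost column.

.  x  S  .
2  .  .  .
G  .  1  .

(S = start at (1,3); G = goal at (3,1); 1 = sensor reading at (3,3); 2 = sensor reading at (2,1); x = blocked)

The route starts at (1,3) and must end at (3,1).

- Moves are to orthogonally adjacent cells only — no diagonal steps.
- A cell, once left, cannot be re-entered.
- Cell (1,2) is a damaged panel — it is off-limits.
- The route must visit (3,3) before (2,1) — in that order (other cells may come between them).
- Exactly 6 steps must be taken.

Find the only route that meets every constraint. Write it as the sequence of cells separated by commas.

(1,3), (2,3), (3,3), (3,2), (2,2), (2,1), (3,1)

The waypoints must appear in the order (3,3), (2,1), with no cell reused.
Route from (1,3): down 2 to (3,3), left 1 to (3,2), up 1 to (2,2), left 1 to (2,1), down 1 to (3,1) — 6 moves in all.
Check: order respected (1 at step 2, 2 at step 5); 6 moves as required.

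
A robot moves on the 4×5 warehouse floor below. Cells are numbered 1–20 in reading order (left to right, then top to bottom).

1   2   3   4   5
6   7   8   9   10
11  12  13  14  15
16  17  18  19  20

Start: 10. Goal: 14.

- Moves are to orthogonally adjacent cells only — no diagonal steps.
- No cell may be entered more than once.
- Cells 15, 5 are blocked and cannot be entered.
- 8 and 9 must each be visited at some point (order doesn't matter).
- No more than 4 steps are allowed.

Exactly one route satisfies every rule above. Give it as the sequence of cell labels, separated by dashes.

The 4-move cap with required stops at 8, 9 leaves no slack for detours.
Route from 10: 2× left (reaching 8), down to 13, right to 14 — 4 moves in all.
Check: all required cells visited; 4 ≤ 4 moves.

10 - 9 - 8 - 13 - 14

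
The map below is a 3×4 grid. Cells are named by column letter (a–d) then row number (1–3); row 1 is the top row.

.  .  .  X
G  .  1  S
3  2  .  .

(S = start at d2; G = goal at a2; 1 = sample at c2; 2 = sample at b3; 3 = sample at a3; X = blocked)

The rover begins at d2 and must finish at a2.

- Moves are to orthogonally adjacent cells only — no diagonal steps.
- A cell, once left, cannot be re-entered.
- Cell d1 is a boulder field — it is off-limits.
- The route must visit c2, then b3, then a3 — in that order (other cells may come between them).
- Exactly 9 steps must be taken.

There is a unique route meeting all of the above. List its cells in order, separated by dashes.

The waypoints must appear in the order c2, b3, a3, with no cell reused.
Route from d2: down 1 to d3, left 1 to c3, up 2 to c1, left 1 to b1, down 2 to b3, left 1 to a3, up 1 to a2 — 9 moves in all.
Check: order respected (1 at step 3, 2 at step 7, 3 at step 8); 9 moves as required.

d2 - d3 - c3 - c2 - c1 - b1 - b2 - b3 - a3 - a2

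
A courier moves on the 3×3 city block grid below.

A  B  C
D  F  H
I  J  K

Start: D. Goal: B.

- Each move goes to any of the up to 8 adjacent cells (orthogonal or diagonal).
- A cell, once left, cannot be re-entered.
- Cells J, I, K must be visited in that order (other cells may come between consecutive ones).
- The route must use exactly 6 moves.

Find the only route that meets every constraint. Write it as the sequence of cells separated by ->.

D -> J -> I -> F -> K -> H -> B

The waypoints must appear in the order J, I, K, with no cell reused.
Route from D: down-right 1 to J, left 1 to I, up-right 1 to F, down-right 1 to K, up 1 to H, up-left 1 to B — 6 moves in all.
Check: order respected (J at step 1, I at step 2, K at step 4); 6 moves as required.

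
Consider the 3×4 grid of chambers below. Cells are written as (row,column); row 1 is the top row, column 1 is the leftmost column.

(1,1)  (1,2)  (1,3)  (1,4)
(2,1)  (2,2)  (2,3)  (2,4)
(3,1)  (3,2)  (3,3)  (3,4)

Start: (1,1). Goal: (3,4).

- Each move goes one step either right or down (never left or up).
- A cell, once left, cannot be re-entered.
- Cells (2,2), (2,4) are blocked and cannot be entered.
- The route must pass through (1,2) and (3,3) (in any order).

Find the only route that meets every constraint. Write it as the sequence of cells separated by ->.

Moves only go right or down, so the column and row indices never decrease.
Route from (1,1): 2× right (reaching (1,3)), 2× down (reaching (3,3)), right to (3,4) — 5 moves in all.
Check: all required cells visited.

(1,1) -> (1,2) -> (1,3) -> (2,3) -> (3,3) -> (3,4)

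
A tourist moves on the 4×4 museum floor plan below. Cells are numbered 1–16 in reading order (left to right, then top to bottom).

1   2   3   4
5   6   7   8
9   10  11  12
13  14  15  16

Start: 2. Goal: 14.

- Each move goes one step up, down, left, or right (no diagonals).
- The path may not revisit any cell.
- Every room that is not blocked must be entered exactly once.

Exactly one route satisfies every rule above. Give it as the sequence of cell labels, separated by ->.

2 -> 1 -> 5 -> 6 -> 7 -> 3 -> 4 -> 8 -> 12 -> 16 -> 15 -> 11 -> 10 -> 9 -> 13 -> 14

Need to visit all 16 open cells exactly once, starting at 2 and ending at 14.
Cell 16 has only two open neighbours (12 and 15), so the path must pass straight through it: one of those is the cell it's entered from and the other is where it exits.
Route from 2: left 1 to 1, down 1 to 5, right 2 to 7, up 1 to 3, right 1 to 4, down 3 to 16, left 1 to 15, up 1 to 11, left 2 to 9, down 1 to 13, right 1 to 14 — 15 moves in all.
Check: all 16 open cells covered.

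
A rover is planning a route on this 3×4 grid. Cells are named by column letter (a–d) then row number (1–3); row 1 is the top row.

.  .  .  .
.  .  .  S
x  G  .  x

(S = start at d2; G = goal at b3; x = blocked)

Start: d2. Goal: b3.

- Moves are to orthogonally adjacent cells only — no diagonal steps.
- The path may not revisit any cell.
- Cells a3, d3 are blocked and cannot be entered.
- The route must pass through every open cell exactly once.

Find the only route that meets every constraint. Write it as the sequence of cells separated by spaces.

d2 d1 c1 b1 a1 a2 b2 c2 c3 b3

Need to visit all 10 open cells exactly once, starting at d2 and ending at b3.
Cell c3 has only two open neighbours (c2 and b3), so the path must pass straight through it: one of those is the cell it's entered from and the other is where it exits.
Route from d2: up 1 to d1, left 3 to a1, down 1 to a2, right 2 to c2, down 1 to c3, left 1 to b3 — 9 moves in all.
Check: all 10 open cells covered.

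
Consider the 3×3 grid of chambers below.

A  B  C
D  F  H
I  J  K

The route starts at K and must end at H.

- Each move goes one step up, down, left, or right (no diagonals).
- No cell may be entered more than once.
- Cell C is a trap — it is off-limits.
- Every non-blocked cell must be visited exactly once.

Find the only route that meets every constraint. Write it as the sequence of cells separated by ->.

K -> J -> I -> D -> A -> B -> F -> H

Need to visit all 8 open cells exactly once, starting at K and ending at H.
Cell B has only two open neighbours (F and A), so the path must pass straight through it: one of those is the cell it's entered from and the other is where it exits.
Route from K: 2× left (reaching I), 2× up (reaching A), right to B, down to F, right to H — 7 moves in all.
Check: all 8 open cells covered.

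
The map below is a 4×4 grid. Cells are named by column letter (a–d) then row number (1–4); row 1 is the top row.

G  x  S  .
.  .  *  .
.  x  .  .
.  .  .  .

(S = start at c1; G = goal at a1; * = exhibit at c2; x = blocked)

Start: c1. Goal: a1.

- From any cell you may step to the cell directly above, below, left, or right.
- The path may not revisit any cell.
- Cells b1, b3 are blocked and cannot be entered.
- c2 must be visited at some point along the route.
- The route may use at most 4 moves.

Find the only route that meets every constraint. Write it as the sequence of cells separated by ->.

c1 -> c2 -> b2 -> a2 -> a1

The 4-move cap with required stops at c2 leaves no slack for detours.
Route from c1: down to c2, 2× left (reaching a2), up to a1 — 4 moves in all.
Check: all required cells visited; 4 ≤ 4 moves.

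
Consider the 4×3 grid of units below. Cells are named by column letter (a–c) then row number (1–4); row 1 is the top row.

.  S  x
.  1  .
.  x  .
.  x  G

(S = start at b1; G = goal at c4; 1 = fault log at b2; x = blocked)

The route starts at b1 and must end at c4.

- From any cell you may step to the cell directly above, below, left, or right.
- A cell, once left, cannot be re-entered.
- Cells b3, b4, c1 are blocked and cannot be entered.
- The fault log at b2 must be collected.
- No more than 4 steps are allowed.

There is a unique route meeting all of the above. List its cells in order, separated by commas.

Any route must reach b2 and still end at c4 within 4 moves, so the order of the required stops is forced.
Route from b1: down to b2, right to c2, 2× down (reaching c4) — 4 moves in all.
Check: all required cells visited; 4 ≤ 4 moves.

b1, b2, c2, c3, c4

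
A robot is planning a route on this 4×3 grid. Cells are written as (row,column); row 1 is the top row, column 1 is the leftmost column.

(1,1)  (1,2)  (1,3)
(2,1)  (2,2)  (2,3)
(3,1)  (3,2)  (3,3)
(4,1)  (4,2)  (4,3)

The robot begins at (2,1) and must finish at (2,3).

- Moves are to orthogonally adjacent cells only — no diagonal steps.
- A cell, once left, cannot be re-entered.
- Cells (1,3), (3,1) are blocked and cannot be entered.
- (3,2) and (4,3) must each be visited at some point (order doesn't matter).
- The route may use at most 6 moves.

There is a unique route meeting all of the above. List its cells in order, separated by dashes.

The budget equals the shortest possible length, so every move has to be on a shortest route through the required cells.
Route from (2,1): right to (2,2), 2× down (reaching (4,2)), right to (4,3), 2× up (reaching (2,3)) — 6 moves in all.
Check: all required cells visited; 6 ≤ 6 moves.

(2,1) - (2,2) - (3,2) - (4,2) - (4,3) - (3,3) - (2,3)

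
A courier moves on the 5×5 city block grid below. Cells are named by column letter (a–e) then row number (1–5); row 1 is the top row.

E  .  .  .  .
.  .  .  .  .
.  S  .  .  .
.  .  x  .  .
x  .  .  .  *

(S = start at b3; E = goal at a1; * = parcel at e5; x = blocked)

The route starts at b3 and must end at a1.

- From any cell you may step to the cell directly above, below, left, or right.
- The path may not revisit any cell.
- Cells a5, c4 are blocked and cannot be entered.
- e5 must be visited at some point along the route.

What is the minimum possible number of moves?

13

Any route passes through e5 somewhere between b3 and a1. Summing Manhattan distances along the two legs (b3 → e5 → a1) gives a lower bound of 5 + 8 = 13 moves.
A route of 13 moves achieves this: b3 → b4 → b5 → c5 → d5 → e5 → e4 → e3 → e2 → e1 → d1 → c1 → b1 → a1.
Since 13 matches the lower bound, it is optimal.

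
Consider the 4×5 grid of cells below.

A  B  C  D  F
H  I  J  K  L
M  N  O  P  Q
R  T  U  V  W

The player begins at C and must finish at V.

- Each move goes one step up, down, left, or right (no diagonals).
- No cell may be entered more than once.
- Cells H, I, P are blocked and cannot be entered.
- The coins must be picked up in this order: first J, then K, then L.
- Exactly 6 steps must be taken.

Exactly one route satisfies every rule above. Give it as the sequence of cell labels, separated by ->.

The waypoints must appear in the order J, K, L, with no cell reused.
Route from C: down to J, 2× right (reaching L), 2× down (reaching W), left to V — 6 moves in all.
Check: order respected (J at step 1, K at step 2, L at step 3); 6 moves as required.

C -> J -> K -> L -> Q -> W -> V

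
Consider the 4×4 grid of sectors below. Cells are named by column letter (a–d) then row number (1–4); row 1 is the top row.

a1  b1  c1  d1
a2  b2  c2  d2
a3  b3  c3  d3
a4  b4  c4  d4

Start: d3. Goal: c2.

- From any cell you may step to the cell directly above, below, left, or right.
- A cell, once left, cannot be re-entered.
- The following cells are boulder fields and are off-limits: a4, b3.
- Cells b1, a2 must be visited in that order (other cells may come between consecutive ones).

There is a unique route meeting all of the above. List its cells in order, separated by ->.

d3 -> d2 -> d1 -> c1 -> b1 -> a1 -> a2 -> b2 -> c2

The waypoints must appear in the order b1, a2, with no cell reused.
Route from d3: up 2 to d1, left 3 to a1, down 1 to a2, right 2 to c2 — 8 moves in all.
Check: order respected (b1 at step 4, a2 at step 6).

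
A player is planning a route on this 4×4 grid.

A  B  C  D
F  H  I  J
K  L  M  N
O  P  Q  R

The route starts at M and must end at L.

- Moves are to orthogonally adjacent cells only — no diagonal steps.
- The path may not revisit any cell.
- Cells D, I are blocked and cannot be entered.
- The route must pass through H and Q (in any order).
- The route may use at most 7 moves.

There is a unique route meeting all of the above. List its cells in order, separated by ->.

M -> Q -> P -> O -> K -> F -> H -> L

Any route must reach H and Q and still end at L within 7 moves, so the order of the required stops is forced.
Route from M: down 1 to Q, left 2 to O, up 2 to F, right 1 to H, down 1 to L — 7 moves in all.
Check: all required cells visited; 7 ≤ 7 moves.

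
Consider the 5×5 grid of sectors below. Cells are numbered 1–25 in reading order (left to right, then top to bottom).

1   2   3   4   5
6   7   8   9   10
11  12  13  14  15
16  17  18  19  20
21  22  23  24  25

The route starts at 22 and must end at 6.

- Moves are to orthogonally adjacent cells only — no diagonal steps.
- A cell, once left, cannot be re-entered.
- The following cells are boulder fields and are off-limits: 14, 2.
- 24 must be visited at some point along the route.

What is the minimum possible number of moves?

8

Any route passes through 24 somewhere between 22 and 6. Summing Manhattan distances along the two legs (22 → 24 → 6) gives a lower bound of 2 + 6 = 8 moves.
A route of 8 moves achieves this: 22 → 23 → 24 → 19 → 18 → 13 → 8 → 7 → 6.
Since 8 matches the lower bound, it is optimal.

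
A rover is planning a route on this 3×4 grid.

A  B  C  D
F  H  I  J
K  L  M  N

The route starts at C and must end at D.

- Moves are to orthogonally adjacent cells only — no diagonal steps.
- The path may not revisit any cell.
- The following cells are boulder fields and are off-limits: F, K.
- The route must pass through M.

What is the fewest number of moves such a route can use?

5

Any route passes through M somewhere between C and D. Summing Manhattan distances along the two legs (C → M → D) gives a lower bound of 2 + 3 = 5 moves.
A route of 5 moves achieves this: C → I → M → N → J → D.
Since 5 matches the lower bound, it is optimal.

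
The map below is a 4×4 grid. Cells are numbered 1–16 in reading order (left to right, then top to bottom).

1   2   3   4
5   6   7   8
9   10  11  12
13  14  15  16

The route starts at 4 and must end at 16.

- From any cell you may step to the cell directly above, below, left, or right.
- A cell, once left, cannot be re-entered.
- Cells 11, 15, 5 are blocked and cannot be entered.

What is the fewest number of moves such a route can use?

The Manhattan distance from 4 to 16 is |1−4| + |4−4| = 3, so at least 3 moves are needed.
A route of 3 moves achieves this: 4 → 8 → 12 → 16.
Since 3 matches the lower bound, it is optimal.

3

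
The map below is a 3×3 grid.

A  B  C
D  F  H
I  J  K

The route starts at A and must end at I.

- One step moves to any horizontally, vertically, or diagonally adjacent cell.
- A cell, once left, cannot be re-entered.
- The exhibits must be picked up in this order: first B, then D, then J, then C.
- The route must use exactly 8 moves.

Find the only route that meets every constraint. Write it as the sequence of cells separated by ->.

The waypoints must appear in the order B, D, J, C, with no cell reused.
Route from A: right to B, down-left to D, down-right to J, right to K, 2× up (reaching C), 2× down-left (reaching I) — 8 moves in all.
Check: order respected (B at step 1, D at step 2, J at step 3, C at step 6); 8 moves as required.

A -> B -> D -> J -> K -> H -> C -> F -> I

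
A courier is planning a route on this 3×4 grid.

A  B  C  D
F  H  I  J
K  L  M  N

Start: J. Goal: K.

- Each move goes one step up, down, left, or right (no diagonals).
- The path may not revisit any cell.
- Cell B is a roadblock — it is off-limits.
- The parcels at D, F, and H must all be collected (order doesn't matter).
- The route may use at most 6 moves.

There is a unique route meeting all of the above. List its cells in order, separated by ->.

The budget equals the shortest possible length, so every move has to be on a shortest route through the required cells.
Route from J: up 1 to D, left 1 to C, down 1 to I, left 2 to F, down 1 to K — 6 moves in all.
Check: all required cells visited; 6 ≤ 6 moves.

J -> D -> C -> I -> H -> F -> K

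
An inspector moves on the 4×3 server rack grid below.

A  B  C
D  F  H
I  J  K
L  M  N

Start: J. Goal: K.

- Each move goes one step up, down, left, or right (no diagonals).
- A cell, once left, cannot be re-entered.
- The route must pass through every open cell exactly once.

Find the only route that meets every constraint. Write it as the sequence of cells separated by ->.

J -> F -> H -> C -> B -> A -> D -> I -> L -> M -> N -> K

Need to visit all 12 open cells exactly once, starting at J and ending at K.
Cell L has only two open neighbours (I and M), so the path must pass straight through it: one of those is the cell it's entered from and the other is where it exits.
Route from J: up to F, right to H, up to C, 2× left (reaching A), 3× down (reaching L), 2× right (reaching N), up to K — 11 moves in all.
Check: all 12 open cells covered.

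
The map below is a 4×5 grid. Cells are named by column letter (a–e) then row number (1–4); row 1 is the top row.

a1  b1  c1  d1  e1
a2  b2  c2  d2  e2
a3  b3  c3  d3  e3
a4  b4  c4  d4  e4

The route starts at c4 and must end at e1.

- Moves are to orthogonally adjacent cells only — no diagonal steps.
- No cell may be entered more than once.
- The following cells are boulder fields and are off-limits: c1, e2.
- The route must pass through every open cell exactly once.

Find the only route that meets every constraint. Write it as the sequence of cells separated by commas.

c4, d4, e4, e3, d3, c3, b3, b4, a4, a3, a2, a1, b1, b2, c2, d2, d1, e1

Need to visit all 18 open cells exactly once, starting at c4 and ending at e1.
Cell b1 has only two open neighbours (b2 and a1), so the path must pass straight through it: one of those is the cell it's entered from and the other is where it exits.
Route from c4: right 2 to e4, up 1 to e3, left 3 to b3, down 1 to b4, left 1 to a4, up 3 to a1, right 1 to b1, down 1 to b2, right 2 to d2, up 1 to d1, right 1 to e1 — 17 moves in all.
Check: all 18 open cells covered.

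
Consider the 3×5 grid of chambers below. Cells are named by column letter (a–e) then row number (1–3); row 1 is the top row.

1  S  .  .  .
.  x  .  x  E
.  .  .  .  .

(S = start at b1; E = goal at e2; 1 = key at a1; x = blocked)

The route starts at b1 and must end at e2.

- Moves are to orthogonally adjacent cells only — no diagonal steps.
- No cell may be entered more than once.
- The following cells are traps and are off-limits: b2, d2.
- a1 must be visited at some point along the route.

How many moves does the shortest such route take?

Any route passes through a1 somewhere between b1 and e2. Summing Manhattan distances along the two legs (b1 → a1 → e2) gives a lower bound of 1 + 5 = 6 moves.
The shortest route satisfying every rule uses 8 moves: b1 → a1 → a2 → a3 → b3 → c3 → d3 → e3 → e2.
The no-revisit rule (legs can't share cells) pushes the minimum above the 6-move bound; an exhaustive check rules out every length from 6 to 7, leaving 8 as the minimum.

8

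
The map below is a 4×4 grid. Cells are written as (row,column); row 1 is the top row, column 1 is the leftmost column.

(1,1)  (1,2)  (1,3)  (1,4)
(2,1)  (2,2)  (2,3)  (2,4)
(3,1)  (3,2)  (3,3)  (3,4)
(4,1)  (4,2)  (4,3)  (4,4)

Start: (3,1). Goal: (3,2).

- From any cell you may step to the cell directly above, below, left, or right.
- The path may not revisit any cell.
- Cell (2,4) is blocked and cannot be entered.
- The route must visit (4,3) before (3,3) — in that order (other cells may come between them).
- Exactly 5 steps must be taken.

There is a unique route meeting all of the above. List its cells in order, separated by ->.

The waypoints must appear in the order (4,3), (3,3), with no cell reused.
Route from (3,1): down to (4,1), 2× right (reaching (4,3)), up to (3,3), left to (3,2) — 5 moves in all.
Check: order respected ((4,3) at step 3, (3,3) at step 4); 5 moves as required.

(3,1) -> (4,1) -> (4,2) -> (4,3) -> (3,3) -> (3,2)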